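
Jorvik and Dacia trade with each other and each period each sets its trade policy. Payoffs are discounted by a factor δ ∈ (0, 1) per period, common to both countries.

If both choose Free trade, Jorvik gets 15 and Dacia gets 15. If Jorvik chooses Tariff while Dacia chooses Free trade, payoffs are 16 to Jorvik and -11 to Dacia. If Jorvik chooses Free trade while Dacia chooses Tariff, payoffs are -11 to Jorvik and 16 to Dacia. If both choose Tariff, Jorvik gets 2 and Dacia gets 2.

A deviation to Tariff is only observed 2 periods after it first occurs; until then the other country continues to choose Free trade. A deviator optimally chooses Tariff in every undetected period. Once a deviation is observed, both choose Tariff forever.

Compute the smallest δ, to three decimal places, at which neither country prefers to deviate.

A deviator earns 16 for 2 periods, then 2 forever; cooperating earns 15 forever. Multiplying the IC by (1−δ):
15 ≥ 16(1−δ^2) + 2δ^2, so 14·δ^2 ≥ 1 and δ^2 ≥ 1/14.
δ ≥ (1/14)^(1/2) ≈ 0.267.

0.267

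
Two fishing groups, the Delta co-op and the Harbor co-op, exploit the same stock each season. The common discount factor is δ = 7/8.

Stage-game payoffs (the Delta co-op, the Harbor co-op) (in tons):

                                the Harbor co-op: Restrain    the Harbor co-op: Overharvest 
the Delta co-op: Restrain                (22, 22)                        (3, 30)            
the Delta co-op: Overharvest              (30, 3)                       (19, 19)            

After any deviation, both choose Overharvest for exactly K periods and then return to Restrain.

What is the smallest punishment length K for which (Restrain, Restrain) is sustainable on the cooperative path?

4

IC: δ(1−δ^K)/(1−δ) ≥ (30−22)/(22−19) = 8/3.
With δ = 7/8: need 1 − δ^K ≥ 8/3·(1−7/8)/(7/8), i.e. δ^K ≤ 0.6190.
Since (7/8)^3 = 0.6699 and (7/8)^4 = 0.5862, the smallest such K is 4.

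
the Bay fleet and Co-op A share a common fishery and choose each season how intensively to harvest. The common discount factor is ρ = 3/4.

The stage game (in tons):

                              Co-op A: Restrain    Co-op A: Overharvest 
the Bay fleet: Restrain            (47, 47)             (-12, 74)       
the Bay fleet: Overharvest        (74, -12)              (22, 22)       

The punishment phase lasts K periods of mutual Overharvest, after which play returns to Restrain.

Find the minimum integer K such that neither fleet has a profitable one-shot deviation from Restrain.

Need Σ_{k=1}^{K} ρ^k ≥ (74−47)/(47−22) = 1.0800 at ρ = 3/4.
At K = 1 the sum is 0.7500 < 1.0800; at K = 2 it is 1.3125 ≥ 1.0800.
So the minimum punishment length is K = 2.

2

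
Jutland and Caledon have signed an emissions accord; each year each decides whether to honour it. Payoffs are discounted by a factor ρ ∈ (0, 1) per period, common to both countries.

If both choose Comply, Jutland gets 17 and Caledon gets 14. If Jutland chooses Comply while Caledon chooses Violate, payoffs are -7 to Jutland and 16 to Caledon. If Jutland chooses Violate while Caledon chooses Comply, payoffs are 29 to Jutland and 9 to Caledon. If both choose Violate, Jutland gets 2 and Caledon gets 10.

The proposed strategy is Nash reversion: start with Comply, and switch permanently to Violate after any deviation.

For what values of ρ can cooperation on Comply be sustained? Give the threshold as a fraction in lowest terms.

4/9

Jutland: cooperation gives 17 each period; deviation gives 29 once then 2 forever.
  17/(1−ρ) ≥ 29 + 2ρ/(1−ρ) ⇒ ρ ≥ 12/27 = 4/9.
Caledon: cooperation gives 14 each period; deviation gives 16 once then 10 forever.
  ρ ≥ 2/6 = 1/3.
Both must hold, so the binding constraint is Jutland's: ρ ≥ 4/9.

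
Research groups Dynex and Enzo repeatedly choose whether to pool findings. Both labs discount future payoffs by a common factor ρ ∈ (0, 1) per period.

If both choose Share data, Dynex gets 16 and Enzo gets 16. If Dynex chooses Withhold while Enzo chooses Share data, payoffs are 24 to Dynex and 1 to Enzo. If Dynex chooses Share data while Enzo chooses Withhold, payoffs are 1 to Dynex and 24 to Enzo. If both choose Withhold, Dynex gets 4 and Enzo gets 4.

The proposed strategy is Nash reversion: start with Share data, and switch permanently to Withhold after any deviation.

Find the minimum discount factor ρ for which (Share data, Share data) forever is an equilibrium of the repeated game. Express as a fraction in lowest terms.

2/5

16/(1−ρ) ≥ 24 + 4ρ/(1−ρ)
16 ≥ 24 − 20ρ
ρ ≥ 8/20 = 2/5.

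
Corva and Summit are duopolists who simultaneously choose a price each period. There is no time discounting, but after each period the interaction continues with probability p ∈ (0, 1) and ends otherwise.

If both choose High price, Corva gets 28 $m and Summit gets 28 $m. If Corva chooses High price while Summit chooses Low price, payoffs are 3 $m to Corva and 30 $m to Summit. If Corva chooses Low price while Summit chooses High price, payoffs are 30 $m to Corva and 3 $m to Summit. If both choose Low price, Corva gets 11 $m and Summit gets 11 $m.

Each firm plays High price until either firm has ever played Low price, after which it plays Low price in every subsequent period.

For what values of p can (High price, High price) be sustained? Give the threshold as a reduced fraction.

Expected cooperation value is 28 + p·28 + p²·28 + … = 28/(1−p); deviation gives 30 + p·11/(1−p).
28 ≥ 30(1−p) + 11p ⇒ 19p ≥ 2 ⇒ p ≥ 2/19.

2/19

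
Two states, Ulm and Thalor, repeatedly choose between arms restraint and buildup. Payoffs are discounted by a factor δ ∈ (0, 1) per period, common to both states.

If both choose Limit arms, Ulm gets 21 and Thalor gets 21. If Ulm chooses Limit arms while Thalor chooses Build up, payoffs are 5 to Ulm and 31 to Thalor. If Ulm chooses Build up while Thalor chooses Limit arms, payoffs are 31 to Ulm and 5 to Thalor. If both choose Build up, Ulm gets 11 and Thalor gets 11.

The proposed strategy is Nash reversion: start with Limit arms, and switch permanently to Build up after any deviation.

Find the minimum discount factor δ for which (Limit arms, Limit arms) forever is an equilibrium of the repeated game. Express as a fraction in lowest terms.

21/(1−δ) ≥ 31 + 11δ/(1−δ)
21 ≥ 31 − 20δ
δ ≥ 10/20 = 1/2.

1/2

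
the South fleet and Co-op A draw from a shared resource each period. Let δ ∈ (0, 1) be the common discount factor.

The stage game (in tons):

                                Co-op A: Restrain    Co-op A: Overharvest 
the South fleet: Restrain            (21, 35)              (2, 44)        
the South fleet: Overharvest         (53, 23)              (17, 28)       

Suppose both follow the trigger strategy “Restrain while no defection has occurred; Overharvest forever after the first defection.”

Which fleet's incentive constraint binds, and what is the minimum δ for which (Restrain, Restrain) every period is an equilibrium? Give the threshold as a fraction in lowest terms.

the South fleet: cooperation gives 21 each period; deviation gives 53 once then 17 forever.
  21/(1−δ) ≥ 53 + 17δ/(1−δ) ⇒ δ ≥ 32/36 = 8/9.
Co-op A: cooperation gives 35 each period; deviation gives 44 once then 28 forever.
  δ ≥ 9/16.
Both must hold, so the binding constraint is the South fleet's: δ ≥ 8/9.

the South fleet; δ ≥ 8/9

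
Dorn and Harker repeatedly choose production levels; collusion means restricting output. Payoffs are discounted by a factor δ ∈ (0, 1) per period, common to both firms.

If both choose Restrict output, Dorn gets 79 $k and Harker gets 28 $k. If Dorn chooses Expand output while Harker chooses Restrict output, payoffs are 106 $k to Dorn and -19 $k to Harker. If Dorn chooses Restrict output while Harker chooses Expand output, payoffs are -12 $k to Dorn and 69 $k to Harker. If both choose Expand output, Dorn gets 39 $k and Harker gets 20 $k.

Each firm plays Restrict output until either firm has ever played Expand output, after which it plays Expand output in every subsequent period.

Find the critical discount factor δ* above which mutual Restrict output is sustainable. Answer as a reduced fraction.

41/49

For Dorn: deviation gain 106−79 = 27, per-period punishment loss 79−39 = 40. IC gives δ ≥ 27/67.
For Harker: gain 41, loss 8 per period, so δ ≥ 41/49.
The tighter constraint is Harker's, so cooperation needs δ ≥ 41/49.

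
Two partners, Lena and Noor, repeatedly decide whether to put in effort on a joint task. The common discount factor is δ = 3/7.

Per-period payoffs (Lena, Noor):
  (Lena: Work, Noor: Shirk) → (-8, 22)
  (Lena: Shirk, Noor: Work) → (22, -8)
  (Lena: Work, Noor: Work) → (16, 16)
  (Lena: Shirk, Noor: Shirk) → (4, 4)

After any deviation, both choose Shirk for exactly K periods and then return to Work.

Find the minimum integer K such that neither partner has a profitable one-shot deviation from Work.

2

No profitable deviation requires (16−4)(δ+…+δ^K) ≥ 22−16, i.e. δ+…+δ^K ≥ 1/2 ≈ 0.5000.
With δ = 3/7, the partial sums are K=1: 0.4286, K=2: 0.6122.
K = 2 is the first length at which the sum reaches 0.5000.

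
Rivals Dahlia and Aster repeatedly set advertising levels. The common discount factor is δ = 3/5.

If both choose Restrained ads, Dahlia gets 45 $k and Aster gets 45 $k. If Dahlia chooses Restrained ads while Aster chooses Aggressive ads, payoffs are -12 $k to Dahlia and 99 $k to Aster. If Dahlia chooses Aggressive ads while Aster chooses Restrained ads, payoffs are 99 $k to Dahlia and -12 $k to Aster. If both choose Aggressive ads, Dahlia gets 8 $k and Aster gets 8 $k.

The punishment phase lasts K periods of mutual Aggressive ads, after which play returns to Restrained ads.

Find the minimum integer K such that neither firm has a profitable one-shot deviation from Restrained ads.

8

Need Σ_{k=1}^{K} δ^k ≥ (99−45)/(45−8) = 1.4595 at δ = 3/5.
At K = 7 the sum is 1.4580 < 1.4595; at K = 8 it is 1.4748 ≥ 1.4595.
So the minimum punishment length is K = 8.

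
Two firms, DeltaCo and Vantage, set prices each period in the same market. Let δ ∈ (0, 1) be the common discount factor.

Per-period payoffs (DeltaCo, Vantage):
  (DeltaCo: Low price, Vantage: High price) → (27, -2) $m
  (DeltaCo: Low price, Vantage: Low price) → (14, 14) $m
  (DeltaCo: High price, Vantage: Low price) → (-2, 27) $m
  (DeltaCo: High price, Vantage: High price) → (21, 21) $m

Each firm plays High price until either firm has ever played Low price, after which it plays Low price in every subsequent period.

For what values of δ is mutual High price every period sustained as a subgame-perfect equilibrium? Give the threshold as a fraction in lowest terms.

Cooperation forever yields 21 each period: 21/(1−δ).
Deviating yields 27 once, then 14 forever: 27 + 14δ/(1−δ).
No profitable deviation requires 21/(1−δ) ≥ 27 + 14δ/(1−δ).
Multiplying by (1−δ): 21 ≥ 27(1−δ) + 14δ = 27 − 13δ.
So 13δ ≥ 6, i.e. δ ≥ 6/13.

6/13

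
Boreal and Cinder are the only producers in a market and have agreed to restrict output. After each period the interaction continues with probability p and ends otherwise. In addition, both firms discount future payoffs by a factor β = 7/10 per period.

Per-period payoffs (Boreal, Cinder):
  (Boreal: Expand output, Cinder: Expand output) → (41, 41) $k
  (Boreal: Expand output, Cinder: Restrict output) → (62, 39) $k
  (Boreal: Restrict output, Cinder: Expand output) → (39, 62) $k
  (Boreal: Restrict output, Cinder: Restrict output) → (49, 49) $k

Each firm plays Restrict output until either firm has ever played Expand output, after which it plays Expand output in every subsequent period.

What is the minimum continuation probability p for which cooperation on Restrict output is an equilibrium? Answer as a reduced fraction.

130/147

With continuation probability p and discount β, the effective per-period discount factor is βp.
Grim-trigger IC: βp ≥ (62−49)/(62−41) = 13/21.
So p ≥ (13/21)/(7/10) = 130/147.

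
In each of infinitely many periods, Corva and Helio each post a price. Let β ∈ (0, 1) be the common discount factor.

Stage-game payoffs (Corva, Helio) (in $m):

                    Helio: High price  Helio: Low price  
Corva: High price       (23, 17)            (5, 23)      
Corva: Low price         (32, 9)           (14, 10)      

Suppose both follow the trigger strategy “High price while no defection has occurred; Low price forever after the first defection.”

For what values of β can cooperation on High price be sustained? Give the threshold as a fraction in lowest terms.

1/2

For Corva: deviation gain 32−23 = 9, per-period punishment loss 23−14 = 9. IC gives β ≥ 9/18 = 1/2.
For Helio: gain 6, loss 7 per period, so β ≥ 6/13.
The tighter constraint is Corva's, so cooperation needs β ≥ 1/2.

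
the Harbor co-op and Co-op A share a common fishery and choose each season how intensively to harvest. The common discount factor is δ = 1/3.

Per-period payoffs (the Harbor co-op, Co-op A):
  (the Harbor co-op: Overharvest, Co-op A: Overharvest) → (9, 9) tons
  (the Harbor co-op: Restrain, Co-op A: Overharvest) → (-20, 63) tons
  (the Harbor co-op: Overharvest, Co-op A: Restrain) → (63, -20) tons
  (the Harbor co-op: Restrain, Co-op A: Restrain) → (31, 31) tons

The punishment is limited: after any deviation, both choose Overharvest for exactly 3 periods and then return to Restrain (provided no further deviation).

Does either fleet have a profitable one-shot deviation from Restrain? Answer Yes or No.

Yes

Comparing payoff streams over the 4 periods until play realigns: cooperate → 31(1+δ+…+δ^3); deviate → 63 + 9(δ+…+δ^3).
Cooperation is sustained iff (31−9)(δ+…+δ^3) ≥ 63−31.
δ+…+δ^3 = 1/3·(1−(1/3)^3)/(1−1/3) = 0.4815, and (63−31)/(31−9) = 1.4545.
0.4815 < 1.4545, so cooperation is not sustainable.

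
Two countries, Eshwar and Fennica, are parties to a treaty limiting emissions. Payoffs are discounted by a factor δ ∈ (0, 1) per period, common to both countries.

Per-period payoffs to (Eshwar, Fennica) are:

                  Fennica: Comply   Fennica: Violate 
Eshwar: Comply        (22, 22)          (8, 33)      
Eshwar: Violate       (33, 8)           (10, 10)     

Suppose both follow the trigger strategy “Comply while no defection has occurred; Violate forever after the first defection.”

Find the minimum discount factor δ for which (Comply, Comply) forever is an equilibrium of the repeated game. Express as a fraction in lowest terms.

11/23

Under grim trigger the critical discount factor is (T−C)/(T−P) with T = 33, C = 22, P = 10.
δ* = (33−22)/(33−10) = 11/23.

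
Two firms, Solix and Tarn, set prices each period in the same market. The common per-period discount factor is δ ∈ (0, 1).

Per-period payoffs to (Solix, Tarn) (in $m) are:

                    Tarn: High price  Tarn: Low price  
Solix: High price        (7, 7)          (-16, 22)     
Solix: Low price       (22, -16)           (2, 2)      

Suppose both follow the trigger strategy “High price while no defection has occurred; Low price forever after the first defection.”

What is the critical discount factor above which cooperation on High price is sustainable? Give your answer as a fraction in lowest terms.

3/4

Cooperation forever yields 7 each period: 7/(1−δ).
Deviating yields 22 once, then 2 forever: 22 + 2δ/(1−δ).
No profitable deviation requires 7/(1−δ) ≥ 22 + 2δ/(1−δ).
Multiplying by (1−δ): 7 ≥ 22(1−δ) + 2δ = 22 − 20δ.
So 20δ ≥ 15, i.e. δ ≥ 15/20 = 3/4.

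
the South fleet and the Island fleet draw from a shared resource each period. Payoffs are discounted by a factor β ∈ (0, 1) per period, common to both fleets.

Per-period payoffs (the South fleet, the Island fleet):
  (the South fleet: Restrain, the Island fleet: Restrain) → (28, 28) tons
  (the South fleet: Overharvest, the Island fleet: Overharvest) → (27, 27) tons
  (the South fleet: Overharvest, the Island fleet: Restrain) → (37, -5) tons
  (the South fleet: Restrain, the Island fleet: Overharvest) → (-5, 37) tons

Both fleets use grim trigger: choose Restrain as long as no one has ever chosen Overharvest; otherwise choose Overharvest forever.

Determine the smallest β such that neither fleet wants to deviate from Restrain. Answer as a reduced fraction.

9/10

One-period gain from deviating is 37 − 28 = 9. The loss is 28 − 27 = 1 in every subsequent period, with present value 1·β/(1−β).
Deviation is unprofitable when 1·β/(1−β) ≥ 9, i.e. β/(1−β) ≥ 9.
Equivalently β ≥ 9/(9+1) = 9/10.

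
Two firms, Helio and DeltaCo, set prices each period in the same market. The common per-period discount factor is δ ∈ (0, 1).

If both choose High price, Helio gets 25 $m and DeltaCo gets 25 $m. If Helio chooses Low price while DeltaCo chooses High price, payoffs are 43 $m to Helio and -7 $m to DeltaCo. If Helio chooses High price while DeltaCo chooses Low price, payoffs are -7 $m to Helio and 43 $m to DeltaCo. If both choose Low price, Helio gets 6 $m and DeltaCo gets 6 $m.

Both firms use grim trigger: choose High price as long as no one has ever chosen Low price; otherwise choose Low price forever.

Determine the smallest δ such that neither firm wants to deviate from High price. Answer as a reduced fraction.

25/(1−δ) ≥ 43 + 6δ/(1−δ)
25 ≥ 43 − 37δ
δ ≥ 18/37.

18/37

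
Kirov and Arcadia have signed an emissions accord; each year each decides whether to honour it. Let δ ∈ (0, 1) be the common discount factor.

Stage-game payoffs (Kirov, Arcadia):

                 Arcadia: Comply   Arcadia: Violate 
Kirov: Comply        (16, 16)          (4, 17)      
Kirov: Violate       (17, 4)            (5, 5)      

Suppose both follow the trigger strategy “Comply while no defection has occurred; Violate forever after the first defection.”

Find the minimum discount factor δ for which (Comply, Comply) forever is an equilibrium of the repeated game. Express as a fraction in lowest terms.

16/(1−δ) ≥ 17 + 5δ/(1−δ)
16 ≥ 17 − 12δ
δ ≥ 1/12.

1/12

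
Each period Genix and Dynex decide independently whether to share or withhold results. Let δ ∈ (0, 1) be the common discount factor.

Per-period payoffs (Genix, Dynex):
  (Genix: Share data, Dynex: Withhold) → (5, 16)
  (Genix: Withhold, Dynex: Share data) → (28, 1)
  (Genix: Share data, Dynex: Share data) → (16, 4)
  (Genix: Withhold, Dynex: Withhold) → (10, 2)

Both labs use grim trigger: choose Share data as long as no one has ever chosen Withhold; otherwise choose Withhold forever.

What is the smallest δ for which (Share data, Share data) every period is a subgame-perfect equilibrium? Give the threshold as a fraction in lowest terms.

6/7

Genix: cooperation gives 16 each period; deviation gives 28 once then 10 forever.
  16/(1−δ) ≥ 28 + 10δ/(1−δ) ⇒ δ ≥ 12/18 = 2/3.
Dynex: cooperation gives 4 each period; deviation gives 16 once then 2 forever.
  δ ≥ 12/14 = 6/7.
Both must hold, so the binding constraint is Dynex's: δ ≥ 6/7.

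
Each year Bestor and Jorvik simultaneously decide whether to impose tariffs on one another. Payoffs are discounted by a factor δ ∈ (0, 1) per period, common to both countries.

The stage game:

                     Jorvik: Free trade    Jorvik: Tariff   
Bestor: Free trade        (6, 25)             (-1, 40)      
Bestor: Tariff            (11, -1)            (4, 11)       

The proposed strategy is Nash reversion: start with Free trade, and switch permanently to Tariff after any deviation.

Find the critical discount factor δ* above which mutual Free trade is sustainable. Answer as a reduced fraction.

5/7

For Bestor: deviation gain 11−6 = 5, per-period punishment loss 6−4 = 2. IC gives δ ≥ 5/7.
For Jorvik: gain 15, loss 14 per period, so δ ≥ 15/29.
The tighter constraint is Bestor's, so cooperation needs δ ≥ 5/7.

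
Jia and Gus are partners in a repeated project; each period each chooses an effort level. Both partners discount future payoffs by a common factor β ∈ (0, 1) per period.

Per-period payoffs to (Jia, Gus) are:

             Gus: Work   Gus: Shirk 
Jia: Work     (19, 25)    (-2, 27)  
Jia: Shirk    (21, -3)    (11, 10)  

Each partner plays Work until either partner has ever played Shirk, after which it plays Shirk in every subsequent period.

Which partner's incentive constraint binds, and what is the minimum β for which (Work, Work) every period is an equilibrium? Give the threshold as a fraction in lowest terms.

For Jia: deviation gain 21−19 = 2, per-period punishment loss 19−11 = 8. IC gives β ≥ 2/10 = 1/5.
For Gus: gain 2, loss 15 per period, so β ≥ 2/17.
The tighter constraint is Jia's, so cooperation needs β ≥ 1/5.

Jia; β ≥ 1/5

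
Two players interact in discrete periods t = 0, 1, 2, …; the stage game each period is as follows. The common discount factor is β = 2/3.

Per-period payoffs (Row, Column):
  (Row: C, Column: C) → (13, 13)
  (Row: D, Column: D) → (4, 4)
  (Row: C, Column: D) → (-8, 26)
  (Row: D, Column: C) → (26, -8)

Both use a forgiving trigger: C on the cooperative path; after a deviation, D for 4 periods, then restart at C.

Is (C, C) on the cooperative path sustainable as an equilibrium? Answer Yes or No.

A one-shot deviation gives 26 now, then 4 for 4 periods, then back to 13.
Gain from deviating: (26−13) today; loss: (13−4) in each of the next 4 periods.
No-deviation condition: (13−4)(β+…+β^4) ≥ 26−13, i.e. β+…+β^4 ≥ 13/9.
At β = 2/3: β+…+β^4 = 1.6049 ≥ 1.4444.
So cooperation is sustainable.

Yes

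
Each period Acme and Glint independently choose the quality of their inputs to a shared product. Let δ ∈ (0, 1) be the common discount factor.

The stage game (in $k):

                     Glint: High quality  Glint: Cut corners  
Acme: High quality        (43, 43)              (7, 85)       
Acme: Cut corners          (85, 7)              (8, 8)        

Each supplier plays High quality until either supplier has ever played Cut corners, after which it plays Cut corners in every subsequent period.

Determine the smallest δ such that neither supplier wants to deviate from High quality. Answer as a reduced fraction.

Cooperation forever yields 43 each period: 43/(1−δ).
Deviating yields 85 once, then 8 forever: 85 + 8δ/(1−δ).
No profitable deviation requires 43/(1−δ) ≥ 85 + 8δ/(1−δ).
Multiplying by (1−δ): 43 ≥ 85(1−δ) + 8δ = 85 − 77δ.
So 77δ ≥ 42, i.e. δ ≥ 42/77 = 6/11.

6/11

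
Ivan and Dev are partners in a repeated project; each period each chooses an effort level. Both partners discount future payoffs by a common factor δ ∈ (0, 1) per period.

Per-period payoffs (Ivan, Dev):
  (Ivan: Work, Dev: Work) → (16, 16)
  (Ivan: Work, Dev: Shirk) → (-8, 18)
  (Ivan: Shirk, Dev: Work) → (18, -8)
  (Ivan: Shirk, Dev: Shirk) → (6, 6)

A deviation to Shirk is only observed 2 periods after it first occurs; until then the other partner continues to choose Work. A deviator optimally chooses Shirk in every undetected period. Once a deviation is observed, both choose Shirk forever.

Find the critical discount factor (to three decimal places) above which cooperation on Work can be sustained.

0.408

The best deviation is to choose Shirk for all 2 undetected periods, earning 18 each, then 6 forever once detected.
Deviation value: 18(1−δ^2)/(1−δ) + 6δ^2/(1−δ); cooperation value: 16/(1−δ).
IC: 16 ≥ 18(1−δ^2) + 6δ^2 = 18 − 12δ^2.
So δ^2 ≥ 2/12 = 1/6, giving δ ≥ (1/6)^(1/2) ≈ 0.408.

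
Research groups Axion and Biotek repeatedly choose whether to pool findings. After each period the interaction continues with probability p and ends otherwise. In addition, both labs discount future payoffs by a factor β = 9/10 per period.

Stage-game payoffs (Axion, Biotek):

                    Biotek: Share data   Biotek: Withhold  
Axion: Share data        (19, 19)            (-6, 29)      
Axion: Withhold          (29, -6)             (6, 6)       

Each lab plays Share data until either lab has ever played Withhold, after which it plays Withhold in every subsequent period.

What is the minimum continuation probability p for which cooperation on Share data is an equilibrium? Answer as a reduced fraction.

100/207

Expected continuation weight on next period's payoff is β·p = 9/10·p, which plays the role of the discount factor.
Cooperation requires 9/10·p ≥ (29−19)/(29−6) = 10/23, hence p ≥ 100/207.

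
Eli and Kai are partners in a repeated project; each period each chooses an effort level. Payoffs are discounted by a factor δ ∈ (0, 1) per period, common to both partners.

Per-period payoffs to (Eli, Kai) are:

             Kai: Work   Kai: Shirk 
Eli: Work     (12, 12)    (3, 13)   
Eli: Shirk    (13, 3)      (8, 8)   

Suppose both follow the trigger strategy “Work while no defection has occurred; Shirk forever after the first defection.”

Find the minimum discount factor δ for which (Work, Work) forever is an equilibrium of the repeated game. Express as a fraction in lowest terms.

12/(1−δ) ≥ 13 + 8δ/(1−δ)
12 ≥ 13 − 5δ
δ ≥ 1/5.

1/5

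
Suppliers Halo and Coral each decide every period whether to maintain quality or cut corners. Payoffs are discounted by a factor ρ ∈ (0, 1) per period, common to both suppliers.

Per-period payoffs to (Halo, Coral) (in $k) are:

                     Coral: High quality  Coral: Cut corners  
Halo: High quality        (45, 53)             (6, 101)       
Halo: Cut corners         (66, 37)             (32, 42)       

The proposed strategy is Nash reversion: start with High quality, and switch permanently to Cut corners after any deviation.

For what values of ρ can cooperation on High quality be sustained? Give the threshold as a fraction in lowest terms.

48/59

Halo's threshold: (66−45)/(66−32) = 21/34.
Coral's threshold: (101−53)/(101−42) = 48/59.
21/34 < 48/59, so Coral binds and ρ* = 48/59.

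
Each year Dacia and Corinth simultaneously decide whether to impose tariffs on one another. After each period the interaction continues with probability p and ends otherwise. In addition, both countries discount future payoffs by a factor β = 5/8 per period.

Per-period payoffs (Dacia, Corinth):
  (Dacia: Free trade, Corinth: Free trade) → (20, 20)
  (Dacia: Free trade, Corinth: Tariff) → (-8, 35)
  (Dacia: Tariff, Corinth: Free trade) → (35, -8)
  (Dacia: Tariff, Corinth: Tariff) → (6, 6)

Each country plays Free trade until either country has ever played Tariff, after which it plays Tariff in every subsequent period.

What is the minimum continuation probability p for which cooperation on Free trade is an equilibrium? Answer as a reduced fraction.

24/29

With continuation probability p and discount β, the effective per-period discount factor is βp.
Grim-trigger IC: βp ≥ (35−20)/(35−6) = 15/29.
So p ≥ (15/29)/(5/8) = 24/29.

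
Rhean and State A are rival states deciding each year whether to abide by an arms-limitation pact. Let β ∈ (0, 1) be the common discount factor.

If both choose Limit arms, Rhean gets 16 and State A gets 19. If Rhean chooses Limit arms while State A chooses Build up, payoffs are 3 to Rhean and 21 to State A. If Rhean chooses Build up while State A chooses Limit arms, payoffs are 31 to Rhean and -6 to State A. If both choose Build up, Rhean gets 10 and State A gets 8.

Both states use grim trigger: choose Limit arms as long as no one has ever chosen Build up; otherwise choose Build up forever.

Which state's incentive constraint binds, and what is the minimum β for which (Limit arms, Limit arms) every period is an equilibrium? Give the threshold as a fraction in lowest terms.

Rhean; β ≥ 5/7

Rhean's threshold: (31−16)/(31−10) = 5/7.
State A's threshold: (21−19)/(21−8) = 2/13.
5/7 > 2/13, so Rhean binds and β* = 5/7.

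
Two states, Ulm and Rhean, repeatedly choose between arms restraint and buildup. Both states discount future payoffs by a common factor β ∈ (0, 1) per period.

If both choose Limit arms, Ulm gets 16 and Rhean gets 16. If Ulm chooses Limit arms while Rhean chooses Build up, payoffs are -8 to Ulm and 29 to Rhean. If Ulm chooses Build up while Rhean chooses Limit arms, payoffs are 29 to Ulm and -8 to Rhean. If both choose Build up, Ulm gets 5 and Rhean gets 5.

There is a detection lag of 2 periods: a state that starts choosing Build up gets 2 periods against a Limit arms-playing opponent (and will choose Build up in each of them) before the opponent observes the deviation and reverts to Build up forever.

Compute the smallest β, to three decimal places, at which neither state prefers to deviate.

The best deviation is to choose Build up for all 2 undetected periods, earning 29 each, then 5 forever once detected.
Deviation value: 29(1−β^2)/(1−β) + 5β^2/(1−β); cooperation value: 16/(1−β).
IC: 16 ≥ 29(1−β^2) + 5β^2 = 29 − 24β^2.
So β^2 ≥ 13/24, giving β ≥ (13/24)^(1/2) ≈ 0.736.

0.736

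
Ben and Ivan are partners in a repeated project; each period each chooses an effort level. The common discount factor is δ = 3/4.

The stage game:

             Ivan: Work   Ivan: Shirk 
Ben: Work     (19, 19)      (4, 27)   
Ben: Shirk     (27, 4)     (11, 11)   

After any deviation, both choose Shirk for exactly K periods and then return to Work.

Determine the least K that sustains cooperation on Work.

No profitable deviation requires (19−11)(δ+…+δ^K) ≥ 27−19, i.e. δ+…+δ^K ≥ 1 ≈ 1.0000.
With δ = 3/4, the partial sums are K=1: 0.7500, K=2: 1.3125.
K = 2 is the first length at which the sum reaches 1.0000.

2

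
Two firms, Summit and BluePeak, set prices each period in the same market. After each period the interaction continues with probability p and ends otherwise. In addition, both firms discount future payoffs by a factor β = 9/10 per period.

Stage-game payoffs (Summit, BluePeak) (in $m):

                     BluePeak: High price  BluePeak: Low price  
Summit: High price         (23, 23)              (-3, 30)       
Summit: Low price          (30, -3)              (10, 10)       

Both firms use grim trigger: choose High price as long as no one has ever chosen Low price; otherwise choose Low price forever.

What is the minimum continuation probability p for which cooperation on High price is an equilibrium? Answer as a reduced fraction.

7/18

With continuation probability p and discount β, the effective per-period discount factor is βp.
Grim-trigger IC: βp ≥ (30−23)/(30−10) = 7/20.
So p ≥ (7/20)/(9/10) = 7/18.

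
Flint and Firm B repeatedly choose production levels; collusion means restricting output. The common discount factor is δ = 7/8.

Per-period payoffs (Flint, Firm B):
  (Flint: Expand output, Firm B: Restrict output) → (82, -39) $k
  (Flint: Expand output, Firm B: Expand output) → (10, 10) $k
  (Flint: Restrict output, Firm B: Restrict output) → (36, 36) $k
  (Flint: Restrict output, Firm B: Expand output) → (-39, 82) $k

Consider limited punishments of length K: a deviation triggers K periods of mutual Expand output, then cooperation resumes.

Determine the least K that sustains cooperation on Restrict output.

3

IC: δ(1−δ^K)/(1−δ) ≥ (82−36)/(36−10) = 23/13.
With δ = 7/8: need 1 − δ^K ≥ 23/13·(1−7/8)/(7/8), i.e. δ^K ≤ 0.7473.
Since (7/8)^2 = 0.7656 and (7/8)^3 = 0.6699, the smallest such K is 3.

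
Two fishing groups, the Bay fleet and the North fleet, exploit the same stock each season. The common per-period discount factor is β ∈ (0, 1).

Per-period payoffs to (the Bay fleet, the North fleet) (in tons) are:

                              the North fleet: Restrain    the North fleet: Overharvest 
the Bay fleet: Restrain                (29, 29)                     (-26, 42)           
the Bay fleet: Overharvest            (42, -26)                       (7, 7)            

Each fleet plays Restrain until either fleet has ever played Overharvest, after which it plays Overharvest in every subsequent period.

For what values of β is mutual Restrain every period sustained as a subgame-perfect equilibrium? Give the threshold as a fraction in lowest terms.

13/35

One-period gain from deviating is 42 − 29 = 13. The loss is 29 − 7 = 22 in every subsequent period, with present value 22·β/(1−β).
Deviation is unprofitable when 22·β/(1−β) ≥ 13, i.e. β/(1−β) ≥ 13/22.
Equivalently β ≥ 13/(13+22) = 13/35.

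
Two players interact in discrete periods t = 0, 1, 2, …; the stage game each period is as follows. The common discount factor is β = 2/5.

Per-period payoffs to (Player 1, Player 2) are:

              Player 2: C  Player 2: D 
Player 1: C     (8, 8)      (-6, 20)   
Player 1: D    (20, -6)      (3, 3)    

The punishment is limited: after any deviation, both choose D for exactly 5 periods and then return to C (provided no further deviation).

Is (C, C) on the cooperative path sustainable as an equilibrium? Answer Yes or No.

A one-shot deviation gives 20 now, then 3 for 5 periods, then back to 8.
Gain from deviating: (20−8) today; loss: (8−3) in each of the next 5 periods.
No-deviation condition: (8−3)(β+…+β^5) ≥ 20−8, i.e. β+…+β^5 ≥ 12/5.
At β = 2/5: β+…+β^5 = 0.6598 < 2.4000.
So cooperation is not sustainable.

No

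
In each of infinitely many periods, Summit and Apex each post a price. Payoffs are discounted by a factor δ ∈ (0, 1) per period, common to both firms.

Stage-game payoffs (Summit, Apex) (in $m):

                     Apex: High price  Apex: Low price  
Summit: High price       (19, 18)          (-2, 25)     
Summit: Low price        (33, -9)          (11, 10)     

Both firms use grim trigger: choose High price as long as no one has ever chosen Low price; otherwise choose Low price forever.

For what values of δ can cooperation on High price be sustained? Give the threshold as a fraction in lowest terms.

7/11

For Summit: deviation gain 33−19 = 14, per-period punishment loss 19−11 = 8. IC gives δ ≥ 14/22 = 7/11.
For Apex: gain 7, loss 8 per period, so δ ≥ 7/15.
The tighter constraint is Summit's, so cooperation needs δ ≥ 7/11.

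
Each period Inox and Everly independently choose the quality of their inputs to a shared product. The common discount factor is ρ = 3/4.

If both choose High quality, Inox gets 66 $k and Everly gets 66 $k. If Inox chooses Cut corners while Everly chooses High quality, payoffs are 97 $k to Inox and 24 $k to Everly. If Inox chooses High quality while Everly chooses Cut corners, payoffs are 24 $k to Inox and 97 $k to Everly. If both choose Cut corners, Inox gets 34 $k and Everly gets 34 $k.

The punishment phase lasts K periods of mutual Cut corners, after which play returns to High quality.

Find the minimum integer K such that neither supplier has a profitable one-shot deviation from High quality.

2

IC: ρ(1−ρ^K)/(1−ρ) ≥ (97−66)/(66−34) = 31/32.
With ρ = 3/4: need 1 − ρ^K ≥ 31/32·(1−3/4)/(3/4), i.e. ρ^K ≤ 0.6771.
Since (3/4)^1 = 0.7500 and (3/4)^2 = 0.5625, the smallest such K is 2.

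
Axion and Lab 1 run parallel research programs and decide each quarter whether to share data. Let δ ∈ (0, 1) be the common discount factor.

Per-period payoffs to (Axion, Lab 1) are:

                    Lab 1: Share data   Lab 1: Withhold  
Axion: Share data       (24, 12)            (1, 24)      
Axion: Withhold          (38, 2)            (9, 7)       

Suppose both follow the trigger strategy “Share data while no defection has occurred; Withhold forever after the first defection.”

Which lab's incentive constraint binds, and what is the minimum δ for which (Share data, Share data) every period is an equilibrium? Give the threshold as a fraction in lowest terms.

Axion: cooperation gives 24 each period; deviation gives 38 once then 9 forever.
  24/(1−δ) ≥ 38 + 9δ/(1−δ) ⇒ δ ≥ 14/29.
Lab 1: cooperation gives 12 each period; deviation gives 24 once then 7 forever.
  δ ≥ 12/17.
Both must hold, so the binding constraint is Lab 1's: δ ≥ 12/17.

Lab 1; δ ≥ 12/17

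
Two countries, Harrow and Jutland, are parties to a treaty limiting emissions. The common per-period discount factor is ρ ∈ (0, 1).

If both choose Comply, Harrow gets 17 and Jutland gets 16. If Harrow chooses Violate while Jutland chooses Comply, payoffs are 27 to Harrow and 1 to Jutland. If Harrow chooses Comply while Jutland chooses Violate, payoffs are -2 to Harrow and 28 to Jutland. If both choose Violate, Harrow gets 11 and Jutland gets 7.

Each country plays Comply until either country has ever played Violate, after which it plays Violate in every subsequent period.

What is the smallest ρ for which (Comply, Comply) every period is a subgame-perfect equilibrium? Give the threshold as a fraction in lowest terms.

5/8

Harrow's threshold: (27−17)/(27−11) = 5/8.
Jutland's threshold: (28−16)/(28−7) = 4/7.
5/8 > 4/7, so Harrow binds and ρ* = 5/8.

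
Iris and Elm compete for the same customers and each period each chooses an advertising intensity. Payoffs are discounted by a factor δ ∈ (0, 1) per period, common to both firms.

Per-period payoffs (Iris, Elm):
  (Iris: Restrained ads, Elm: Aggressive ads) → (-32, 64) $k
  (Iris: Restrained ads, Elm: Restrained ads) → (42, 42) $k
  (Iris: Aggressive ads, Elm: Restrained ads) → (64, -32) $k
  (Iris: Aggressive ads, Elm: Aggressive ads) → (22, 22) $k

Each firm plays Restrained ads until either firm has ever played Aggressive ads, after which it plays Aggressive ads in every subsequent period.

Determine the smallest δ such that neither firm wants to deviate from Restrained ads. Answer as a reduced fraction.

11/21

Cooperation forever yields 42 each period: 42/(1−δ).
Deviating yields 64 once, then 22 forever: 64 + 22δ/(1−δ).
No profitable deviation requires 42/(1−δ) ≥ 64 + 22δ/(1−δ).
Multiplying by (1−δ): 42 ≥ 64(1−δ) + 22δ = 64 − 42δ.
So 42δ ≥ 22, i.e. δ ≥ 22/42 = 11/21.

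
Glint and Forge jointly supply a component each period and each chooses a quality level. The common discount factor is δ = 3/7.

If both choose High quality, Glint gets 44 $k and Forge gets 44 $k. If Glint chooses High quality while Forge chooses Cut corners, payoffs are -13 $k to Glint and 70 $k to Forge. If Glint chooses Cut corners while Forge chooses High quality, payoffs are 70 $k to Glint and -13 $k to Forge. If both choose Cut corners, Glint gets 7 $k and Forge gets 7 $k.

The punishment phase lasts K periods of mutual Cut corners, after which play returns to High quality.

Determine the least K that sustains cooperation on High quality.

4

Need Σ_{k=1}^{K} δ^k ≥ (70−44)/(44−7) = 0.7027 at δ = 3/7.
At K = 3 the sum is 0.6910 < 0.7027; at K = 4 it is 0.7247 ≥ 0.7027.
So the minimum punishment length is K = 4.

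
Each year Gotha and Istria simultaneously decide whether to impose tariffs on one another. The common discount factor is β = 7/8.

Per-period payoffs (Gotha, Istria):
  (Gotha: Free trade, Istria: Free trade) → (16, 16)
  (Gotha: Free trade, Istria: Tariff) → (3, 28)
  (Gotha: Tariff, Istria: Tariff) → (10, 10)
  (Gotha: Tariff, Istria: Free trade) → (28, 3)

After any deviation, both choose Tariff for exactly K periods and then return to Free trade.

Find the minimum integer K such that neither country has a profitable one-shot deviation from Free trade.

3

Need Σ_{k=1}^{K} β^k ≥ (28−16)/(16−10) = 2.0000 at β = 7/8.
At K = 2 the sum is 1.6406 < 2.0000; at K = 3 it is 2.3105 ≥ 2.0000.
So the minimum punishment length is K = 3.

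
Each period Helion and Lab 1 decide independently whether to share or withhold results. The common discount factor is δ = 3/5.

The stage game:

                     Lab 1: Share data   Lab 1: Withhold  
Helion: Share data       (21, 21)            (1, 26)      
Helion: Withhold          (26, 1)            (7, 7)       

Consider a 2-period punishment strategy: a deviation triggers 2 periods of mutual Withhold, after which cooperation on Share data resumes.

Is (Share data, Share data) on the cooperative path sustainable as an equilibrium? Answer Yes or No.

Yes

IC: δ+…+δ^2 ≥ (26−21)/(21−7) = 5/14.
At δ = 3/5: partial sum = 0.9600 ≥ 0.3571. Cooperation sustainable.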